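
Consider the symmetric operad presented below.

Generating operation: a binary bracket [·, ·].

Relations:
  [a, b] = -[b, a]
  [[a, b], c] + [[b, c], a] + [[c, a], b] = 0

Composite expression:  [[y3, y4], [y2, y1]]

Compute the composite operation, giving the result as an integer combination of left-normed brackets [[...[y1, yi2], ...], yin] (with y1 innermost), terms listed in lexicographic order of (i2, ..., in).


[[[y1, y2], y3], y4] - [[[y1, y2], y4], y3]


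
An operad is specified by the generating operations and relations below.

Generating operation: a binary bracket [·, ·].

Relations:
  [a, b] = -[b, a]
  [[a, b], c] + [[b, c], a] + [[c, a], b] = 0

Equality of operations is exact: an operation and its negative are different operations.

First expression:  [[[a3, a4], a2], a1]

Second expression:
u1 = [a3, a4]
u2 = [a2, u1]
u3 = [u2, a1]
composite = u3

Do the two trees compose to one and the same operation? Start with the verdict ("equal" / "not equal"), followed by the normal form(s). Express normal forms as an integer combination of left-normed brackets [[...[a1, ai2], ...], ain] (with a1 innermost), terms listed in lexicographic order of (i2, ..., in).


not equal; first: [[[a1, a2], a3], a4] - [[[a1, a2], a4], a3] - [[[a1, a3], a4], a2] + [[[a1, a4], a3], a2]; second: -[[[a1, a2], a3], a4] + [[[a1, a2], a4], a3] + [[[a1, a3], a4], a2] - [[[a1, a4], a3], a2]


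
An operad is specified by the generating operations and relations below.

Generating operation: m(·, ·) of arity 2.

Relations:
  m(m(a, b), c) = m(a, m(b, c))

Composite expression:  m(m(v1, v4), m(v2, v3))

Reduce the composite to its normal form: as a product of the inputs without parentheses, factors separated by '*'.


v1 * v4 * v2 * v3

Key point: m is associative — brackets drop, the v-order remains.
m(v1, v4) spells out as v1 * v4
m(v2, v3) spells out as v2 * v3
m(m(v1, v4), m(v2, v3)) spells out as v1 * v4 * v2 * v3


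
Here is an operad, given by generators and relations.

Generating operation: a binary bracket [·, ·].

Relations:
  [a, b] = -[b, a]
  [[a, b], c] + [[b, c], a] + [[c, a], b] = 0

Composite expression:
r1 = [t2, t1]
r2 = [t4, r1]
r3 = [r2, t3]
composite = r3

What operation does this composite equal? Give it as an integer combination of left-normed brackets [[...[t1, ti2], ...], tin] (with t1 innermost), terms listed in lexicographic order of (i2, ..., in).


[[[t1, t2], t4], t3]

Expand each bracket as ab - ba; the t1-initial words give the coefficients.
Composite bracket: [[t4, [t2, t1]], t3]
Full expansion: 8 signed words from ab - ba (2^3 = 8).
Only words starting with t1 matter:
  sign of t1t2t4t3 is +1, so it contributes +[[[t1, t2], t4], t3]


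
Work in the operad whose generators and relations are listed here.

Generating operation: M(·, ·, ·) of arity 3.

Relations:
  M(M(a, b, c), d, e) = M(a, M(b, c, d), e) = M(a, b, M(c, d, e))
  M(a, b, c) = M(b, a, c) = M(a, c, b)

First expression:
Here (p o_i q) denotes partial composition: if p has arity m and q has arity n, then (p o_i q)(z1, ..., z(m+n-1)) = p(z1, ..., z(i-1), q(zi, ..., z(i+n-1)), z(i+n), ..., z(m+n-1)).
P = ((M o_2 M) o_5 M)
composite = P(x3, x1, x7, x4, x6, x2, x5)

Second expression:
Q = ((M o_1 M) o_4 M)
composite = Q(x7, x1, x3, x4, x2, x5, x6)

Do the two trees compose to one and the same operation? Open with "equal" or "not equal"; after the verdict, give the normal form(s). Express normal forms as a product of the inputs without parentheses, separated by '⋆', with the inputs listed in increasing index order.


equal — both sides give x1 ⋆ x2 ⋆ x3 ⋆ x4 ⋆ x5 ⋆ x6 ⋆ x7


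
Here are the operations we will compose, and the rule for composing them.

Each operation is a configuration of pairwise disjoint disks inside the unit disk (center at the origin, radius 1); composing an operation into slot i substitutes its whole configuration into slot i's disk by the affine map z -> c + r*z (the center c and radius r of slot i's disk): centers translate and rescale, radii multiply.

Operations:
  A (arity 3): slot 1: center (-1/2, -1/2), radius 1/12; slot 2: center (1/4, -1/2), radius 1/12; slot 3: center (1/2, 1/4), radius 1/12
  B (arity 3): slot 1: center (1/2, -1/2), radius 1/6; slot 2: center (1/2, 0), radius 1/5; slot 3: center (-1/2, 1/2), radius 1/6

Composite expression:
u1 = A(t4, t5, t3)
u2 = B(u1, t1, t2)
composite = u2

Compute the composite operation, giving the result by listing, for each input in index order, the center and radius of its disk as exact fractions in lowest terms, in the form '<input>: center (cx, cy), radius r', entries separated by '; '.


t1: center (1/2, 0), radius 1/5; t2: center (-1/2, 1/2), radius 1/6; t3: center (7/12, -11/24), radius 1/72; t4: center (5/12, -7/12), radius 1/72; t5: center (13/24, -7/12), radius 1/72

Each t-disk chains the slot maps above it in B; radii multiply.
input t4: applying the 2 nested substitutions gives center (5/12, -7/12), radius 1/72
input t5: applying the 2 nested substitutions gives center (13/24, -7/12), radius 1/72
input t3: applying the 2 nested substitutions gives center (7/12, -11/24), radius 1/72
input t1: applying the 1 nested substitution gives center (1/2, 0), radius 1/5
input t2: applying the 1 nested substitution gives center (-1/2, 1/2), radius 1/6


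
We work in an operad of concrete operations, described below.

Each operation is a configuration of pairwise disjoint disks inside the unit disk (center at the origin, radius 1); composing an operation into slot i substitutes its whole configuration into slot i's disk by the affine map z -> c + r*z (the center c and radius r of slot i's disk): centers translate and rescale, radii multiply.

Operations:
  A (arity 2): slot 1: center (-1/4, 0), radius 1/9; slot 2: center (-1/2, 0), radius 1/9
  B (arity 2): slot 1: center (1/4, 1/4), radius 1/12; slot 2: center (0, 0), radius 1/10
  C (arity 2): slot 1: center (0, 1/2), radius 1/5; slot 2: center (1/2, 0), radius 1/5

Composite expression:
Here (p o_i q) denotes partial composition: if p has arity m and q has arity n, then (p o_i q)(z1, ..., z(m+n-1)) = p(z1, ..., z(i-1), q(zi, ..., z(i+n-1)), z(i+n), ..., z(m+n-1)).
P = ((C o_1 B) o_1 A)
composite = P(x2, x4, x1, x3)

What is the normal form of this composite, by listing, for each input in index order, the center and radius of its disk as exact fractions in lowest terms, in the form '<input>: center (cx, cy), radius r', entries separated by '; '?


x1: center (0, 1/2), radius 1/50; x2: center (11/240, 11/20), radius 1/540; x3: center (1/2, 0), radius 1/5; x4: center (1/24, 11/20), radius 1/540

Below C, radii multiply path by path; the x-disk centers shift.
tracing x2 down its 3-map path: center (11/240, 11/20), radius 1/540
tracing x4 down its 3-map path: center (1/24, 11/20), radius 1/540
tracing x1 down its 2-map path: center (0, 1/2), radius 1/50
tracing x3 down its 1-map path: center (1/2, 0), radius 1/5


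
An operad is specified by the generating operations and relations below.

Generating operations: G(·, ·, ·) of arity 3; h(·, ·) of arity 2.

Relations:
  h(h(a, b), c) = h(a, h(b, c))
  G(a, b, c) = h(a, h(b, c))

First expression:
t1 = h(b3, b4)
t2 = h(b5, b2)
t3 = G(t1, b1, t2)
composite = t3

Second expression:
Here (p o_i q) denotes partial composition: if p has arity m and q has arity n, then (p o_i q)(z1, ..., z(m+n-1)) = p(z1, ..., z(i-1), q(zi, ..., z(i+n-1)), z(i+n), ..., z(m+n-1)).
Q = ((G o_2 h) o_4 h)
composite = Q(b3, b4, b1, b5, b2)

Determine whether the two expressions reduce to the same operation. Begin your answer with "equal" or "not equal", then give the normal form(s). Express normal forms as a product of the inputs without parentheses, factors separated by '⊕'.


Reducing the first expression gives b3 ⊕ b4 ⊕ b1 ⊕ b5 ⊕ b2
Reducing the second expression gives b3 ⊕ b4 ⊕ b1 ⊕ b5 ⊕ b2
The forms coincide; equal.

equal; both compose to b3 ⊕ b4 ⊕ b1 ⊕ b5 ⊕ b2


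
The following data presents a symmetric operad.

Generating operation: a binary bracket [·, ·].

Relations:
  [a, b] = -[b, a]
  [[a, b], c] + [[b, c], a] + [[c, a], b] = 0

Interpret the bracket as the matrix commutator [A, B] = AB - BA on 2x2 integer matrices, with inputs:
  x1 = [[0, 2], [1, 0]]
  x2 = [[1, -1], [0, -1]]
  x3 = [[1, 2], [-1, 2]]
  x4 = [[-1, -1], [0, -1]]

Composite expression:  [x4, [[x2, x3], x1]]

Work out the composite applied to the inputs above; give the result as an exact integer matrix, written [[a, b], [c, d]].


[[2, -2], [0, -2]]

[x2, x3] = [[1, 3], [2, -1]]
[[x2, x3], x1] = [[-1, 4], [-2, 1]]
[x4, [[x2, x3], x1]] = [[2, -2], [0, -2]]


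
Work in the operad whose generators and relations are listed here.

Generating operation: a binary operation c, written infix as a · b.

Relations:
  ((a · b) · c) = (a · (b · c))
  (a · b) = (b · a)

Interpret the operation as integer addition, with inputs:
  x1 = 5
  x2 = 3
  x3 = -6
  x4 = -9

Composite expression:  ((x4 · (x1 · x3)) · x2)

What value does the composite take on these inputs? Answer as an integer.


-7

(x1 · x3) = -1
(x4 · (x1 · x3)) = -10
((x4 · (x1 · x3)) · x2) = -7


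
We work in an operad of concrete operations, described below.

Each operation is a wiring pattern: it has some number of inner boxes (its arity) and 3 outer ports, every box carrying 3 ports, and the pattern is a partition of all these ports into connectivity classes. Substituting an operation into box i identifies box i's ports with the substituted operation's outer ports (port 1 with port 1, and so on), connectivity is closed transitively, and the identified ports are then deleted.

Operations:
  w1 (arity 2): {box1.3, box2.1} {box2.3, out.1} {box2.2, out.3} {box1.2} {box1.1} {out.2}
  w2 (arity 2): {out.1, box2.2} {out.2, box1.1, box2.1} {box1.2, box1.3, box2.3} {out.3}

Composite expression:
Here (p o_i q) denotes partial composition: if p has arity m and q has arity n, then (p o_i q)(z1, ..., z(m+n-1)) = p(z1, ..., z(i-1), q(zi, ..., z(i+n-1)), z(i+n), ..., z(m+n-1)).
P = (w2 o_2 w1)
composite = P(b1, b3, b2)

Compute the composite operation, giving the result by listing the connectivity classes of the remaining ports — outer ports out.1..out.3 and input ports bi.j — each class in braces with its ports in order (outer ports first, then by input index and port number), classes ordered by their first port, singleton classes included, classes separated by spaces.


{out.1} {out.2, b1.1, b2.3} {out.3} {b1.2, b1.3, b2.2} {b2.1, b3.3} {b3.1} {b3.2}

Connectivity passes through glued w2-boundaries; trace each wire chain.
w1 over (b3, b2) gives {out.1, b2.3} {out.2} {out.3, b2.2} {b2.1, b3.3} {b3.1} {b3.2}, out.j being that stage's outer ports
w2 over (b1, b3, b2) gives {out.1} {out.2, b1.1, b2.3} {out.3} {b1.2, b1.3, b2.2} {b2.1, b3.3} {b3.1} {b3.2}, out.j being that stage's outer ports


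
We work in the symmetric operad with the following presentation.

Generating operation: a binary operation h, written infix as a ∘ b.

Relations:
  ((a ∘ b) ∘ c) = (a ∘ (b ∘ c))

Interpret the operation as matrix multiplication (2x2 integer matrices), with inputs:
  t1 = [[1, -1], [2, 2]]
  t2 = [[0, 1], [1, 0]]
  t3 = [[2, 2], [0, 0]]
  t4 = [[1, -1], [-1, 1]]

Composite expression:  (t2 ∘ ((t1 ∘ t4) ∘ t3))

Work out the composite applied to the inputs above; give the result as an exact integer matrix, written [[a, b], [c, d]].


[[0, 0], [4, 4]]

(t1 ∘ t4) = [[2, -2], [0, 0]]
((t1 ∘ t4) ∘ t3) = [[4, 4], [0, 0]]
(t2 ∘ ((t1 ∘ t4) ∘ t3)) = [[0, 0], [4, 4]]


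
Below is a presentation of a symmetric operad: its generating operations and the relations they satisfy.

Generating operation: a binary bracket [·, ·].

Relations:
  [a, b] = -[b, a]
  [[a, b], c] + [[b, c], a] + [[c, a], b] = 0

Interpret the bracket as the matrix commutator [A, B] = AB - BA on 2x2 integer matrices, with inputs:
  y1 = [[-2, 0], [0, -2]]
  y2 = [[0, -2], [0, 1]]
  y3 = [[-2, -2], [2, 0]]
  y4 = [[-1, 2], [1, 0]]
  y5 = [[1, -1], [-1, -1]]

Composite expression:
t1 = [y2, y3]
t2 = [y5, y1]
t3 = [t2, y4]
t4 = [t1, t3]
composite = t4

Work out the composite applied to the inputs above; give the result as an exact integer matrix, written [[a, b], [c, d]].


[[0, 0], [0, 0]]

[y2, y3] = [[-4, -2], [2, 4]]
[y5, y1] = [[0, 0], [0, 0]]
[[y5, y1], y4] = [[0, 0], [0, 0]]
[[y2, y3], [[y5, y1], y4]] = [[0, 0], [0, 0]]


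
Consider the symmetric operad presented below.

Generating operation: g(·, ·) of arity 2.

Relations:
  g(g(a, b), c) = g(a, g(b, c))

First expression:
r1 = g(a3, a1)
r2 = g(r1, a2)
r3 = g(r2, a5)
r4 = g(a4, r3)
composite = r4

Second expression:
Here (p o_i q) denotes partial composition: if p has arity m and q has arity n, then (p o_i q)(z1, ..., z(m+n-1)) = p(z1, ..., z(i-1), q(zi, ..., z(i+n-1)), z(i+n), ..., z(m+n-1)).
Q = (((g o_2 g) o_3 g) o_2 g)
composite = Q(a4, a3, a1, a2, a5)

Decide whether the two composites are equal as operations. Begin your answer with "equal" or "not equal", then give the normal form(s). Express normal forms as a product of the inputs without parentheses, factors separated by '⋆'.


equal; the common form is a4 ⋆ a3 ⋆ a1 ⋆ a2 ⋆ a5

The first expression reduces to a4 ⋆ a3 ⋆ a1 ⋆ a2 ⋆ a5
The second expression reduces to a4 ⋆ a3 ⋆ a1 ⋆ a2 ⋆ a5
One common form — equal.


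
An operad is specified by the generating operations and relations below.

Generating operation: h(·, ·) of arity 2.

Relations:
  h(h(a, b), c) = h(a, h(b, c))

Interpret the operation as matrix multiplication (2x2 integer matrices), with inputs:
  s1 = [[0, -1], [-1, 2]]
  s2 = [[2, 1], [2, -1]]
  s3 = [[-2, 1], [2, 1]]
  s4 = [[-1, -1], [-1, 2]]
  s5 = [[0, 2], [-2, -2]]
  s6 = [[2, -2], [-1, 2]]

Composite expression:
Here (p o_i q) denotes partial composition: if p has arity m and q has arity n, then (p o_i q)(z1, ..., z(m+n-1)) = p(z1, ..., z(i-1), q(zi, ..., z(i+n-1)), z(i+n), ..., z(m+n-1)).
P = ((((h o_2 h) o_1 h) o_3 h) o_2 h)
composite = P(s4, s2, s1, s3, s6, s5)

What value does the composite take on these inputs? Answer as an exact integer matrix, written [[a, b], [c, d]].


[[16, 40], [-68, -146]]

h(s2, s1) = [[-1, 0], [1, -4]]
h(s4, h(s2, s1)) = [[0, 4], [3, -8]]
h(s3, s6) = [[-5, 6], [3, -2]]
h(h(s3, s6), s5) = [[-12, -22], [4, 10]]
h(h(s4, h(s2, s1)), h(h(s3, s6), s5)) = [[16, 40], [-68, -146]]


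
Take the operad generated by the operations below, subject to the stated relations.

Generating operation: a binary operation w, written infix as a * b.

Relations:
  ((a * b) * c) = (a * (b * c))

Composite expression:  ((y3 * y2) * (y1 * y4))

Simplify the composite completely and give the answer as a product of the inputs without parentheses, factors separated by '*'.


Under associativity of w, the answer is the y's in reading order.
(y3 * y2) unparenthesizes to y3 * y2
(y1 * y4) unparenthesizes to y1 * y4
((y3 * y2) * (y1 * y4)) unparenthesizes to y3 * y2 * y1 * y4

y3 * y2 * y1 * y4


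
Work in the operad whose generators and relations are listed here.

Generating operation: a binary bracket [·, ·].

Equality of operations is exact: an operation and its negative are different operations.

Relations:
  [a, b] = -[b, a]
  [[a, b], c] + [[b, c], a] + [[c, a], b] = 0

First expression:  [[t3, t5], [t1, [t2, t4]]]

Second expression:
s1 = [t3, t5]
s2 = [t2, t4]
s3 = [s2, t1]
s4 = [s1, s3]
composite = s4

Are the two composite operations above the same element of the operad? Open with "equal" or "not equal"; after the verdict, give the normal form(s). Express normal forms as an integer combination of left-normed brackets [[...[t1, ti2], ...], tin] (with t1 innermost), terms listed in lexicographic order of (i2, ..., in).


In normal form, the first expression is -[[[[t1, t2], t4], t3], t5] + [[[[t1, t2], t4], t5], t3] + [[[[t1, t4], t2], t3], t5] - [[[[t1, t4], t2], t5], t3]
In normal form, the second expression is [[[[t1, t2], t4], t3], t5] - [[[[t1, t2], t4], t5], t3] - [[[[t1, t4], t2], t3], t5] + [[[[t1, t4], t2], t5], t3]
Distinct normal forms: not equal.

not equal; the first gives -[[[[t1, t2], t4], t3], t5] + [[[[t1, t2], t4], t5], t3] + [[[[t1, t4], t2], t3], t5] - [[[[t1, t4], t2], t5], t3] and the second [[[[t1, t2], t4], t3], t5] - [[[[t1, t2], t4], t5], t3] - [[[[t1, t4], t2], t3], t5] + [[[[t1, t4], t2], t5], t3]


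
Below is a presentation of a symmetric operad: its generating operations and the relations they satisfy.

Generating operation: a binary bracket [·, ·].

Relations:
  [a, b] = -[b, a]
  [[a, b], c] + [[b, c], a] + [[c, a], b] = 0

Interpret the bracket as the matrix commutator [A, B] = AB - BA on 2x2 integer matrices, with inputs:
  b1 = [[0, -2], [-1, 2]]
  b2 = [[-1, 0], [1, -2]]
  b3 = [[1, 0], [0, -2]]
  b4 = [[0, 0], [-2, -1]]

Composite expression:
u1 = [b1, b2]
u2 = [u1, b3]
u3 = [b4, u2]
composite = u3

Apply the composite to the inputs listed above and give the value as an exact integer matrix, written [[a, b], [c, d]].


[b1, b2] = [[-2, 2], [1, 2]]
[[b1, b2], b3] = [[0, -6], [3, 0]]
[b4, [[b1, b2], b3]] = [[-12, -6], [-3, 12]]

[[-12, -6], [-3, 12]]


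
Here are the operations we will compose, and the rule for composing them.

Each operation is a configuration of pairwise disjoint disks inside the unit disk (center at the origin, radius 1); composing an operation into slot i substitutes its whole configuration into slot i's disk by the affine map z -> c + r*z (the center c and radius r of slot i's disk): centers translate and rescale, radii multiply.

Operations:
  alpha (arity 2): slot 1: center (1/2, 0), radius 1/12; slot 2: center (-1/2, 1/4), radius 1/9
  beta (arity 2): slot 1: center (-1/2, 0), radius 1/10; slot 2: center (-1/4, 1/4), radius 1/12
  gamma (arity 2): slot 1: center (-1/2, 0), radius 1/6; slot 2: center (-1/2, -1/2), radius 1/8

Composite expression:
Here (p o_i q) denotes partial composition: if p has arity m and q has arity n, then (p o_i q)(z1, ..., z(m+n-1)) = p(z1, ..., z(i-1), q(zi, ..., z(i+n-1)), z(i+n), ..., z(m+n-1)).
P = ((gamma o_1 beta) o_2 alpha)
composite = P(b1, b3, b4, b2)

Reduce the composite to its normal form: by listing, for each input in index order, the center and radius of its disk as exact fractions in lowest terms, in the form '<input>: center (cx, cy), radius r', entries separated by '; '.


b1: center (-7/12, 0), radius 1/60; b2: center (-1/2, -1/2), radius 1/8; b3: center (-77/144, 1/24), radius 1/864; b4: center (-79/144, 13/288), radius 1/648

Affine substitution under gamma: radii multiply and b-centers shift.
b1: after 2 affine steps, its disk has center (-7/12, 0), radius 1/60
b3: after 3 affine steps, its disk has center (-77/144, 1/24), radius 1/864
b4: after 3 affine steps, its disk has center (-79/144, 13/288), radius 1/648
b2: after 1 affine step, its disk has center (-1/2, -1/2), radius 1/8


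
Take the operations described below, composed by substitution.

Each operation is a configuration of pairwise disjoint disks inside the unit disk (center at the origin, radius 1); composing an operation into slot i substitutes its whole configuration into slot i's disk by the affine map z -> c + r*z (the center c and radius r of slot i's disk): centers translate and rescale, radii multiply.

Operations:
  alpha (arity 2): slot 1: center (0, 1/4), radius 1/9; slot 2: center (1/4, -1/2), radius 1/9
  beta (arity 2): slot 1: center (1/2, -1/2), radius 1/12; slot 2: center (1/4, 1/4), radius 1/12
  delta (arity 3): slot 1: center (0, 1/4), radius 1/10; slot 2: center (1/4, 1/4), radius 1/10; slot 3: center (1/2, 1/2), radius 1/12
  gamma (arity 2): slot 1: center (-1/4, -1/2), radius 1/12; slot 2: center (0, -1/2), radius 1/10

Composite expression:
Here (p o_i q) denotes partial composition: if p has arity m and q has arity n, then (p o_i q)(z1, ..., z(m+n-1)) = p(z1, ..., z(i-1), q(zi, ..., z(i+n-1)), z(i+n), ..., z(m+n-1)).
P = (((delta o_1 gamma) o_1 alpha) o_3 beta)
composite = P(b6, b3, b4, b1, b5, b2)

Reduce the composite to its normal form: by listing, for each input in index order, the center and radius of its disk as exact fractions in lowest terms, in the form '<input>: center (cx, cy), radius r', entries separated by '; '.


b1: center (1/400, 81/400), radius 1/1200; b2: center (1/2, 1/2), radius 1/12; b3: center (-11/480, 47/240), radius 1/1080; b4: center (1/200, 39/200), radius 1/1200; b5: center (1/4, 1/4), radius 1/10; b6: center (-1/40, 97/480), radius 1/1080

Each b-disk chains the slot maps above it in delta; radii multiply.
b6 passes through 3 substitutions, ending at center (-1/40, 97/480), radius 1/1080
b3 passes through 3 substitutions, ending at center (-11/480, 47/240), radius 1/1080
b4 passes through 3 substitutions, ending at center (1/200, 39/200), radius 1/1200
b1 passes through 3 substitutions, ending at center (1/400, 81/400), radius 1/1200
b5 passes through 1 substitution, ending at center (1/4, 1/4), radius 1/10
b2 passes through 1 substitution, ending at center (1/2, 1/2), radius 1/12


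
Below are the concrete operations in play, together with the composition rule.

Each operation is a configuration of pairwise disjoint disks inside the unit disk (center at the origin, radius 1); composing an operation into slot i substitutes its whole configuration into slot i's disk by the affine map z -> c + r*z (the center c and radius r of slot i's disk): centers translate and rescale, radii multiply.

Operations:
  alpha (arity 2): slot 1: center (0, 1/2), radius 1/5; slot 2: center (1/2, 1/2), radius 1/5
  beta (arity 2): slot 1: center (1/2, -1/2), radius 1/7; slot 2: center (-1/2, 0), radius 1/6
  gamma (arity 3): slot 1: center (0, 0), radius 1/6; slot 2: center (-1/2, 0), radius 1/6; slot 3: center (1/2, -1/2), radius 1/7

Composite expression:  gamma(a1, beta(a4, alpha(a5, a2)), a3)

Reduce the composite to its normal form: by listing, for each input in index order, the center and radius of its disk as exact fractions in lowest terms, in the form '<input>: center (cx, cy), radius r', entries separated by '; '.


a1: center (0, 0), radius 1/6; a2: center (-41/72, 1/72), radius 1/180; a3: center (1/2, -1/2), radius 1/7; a4: center (-5/12, -1/12), radius 1/42; a5: center (-7/12, 1/72), radius 1/180


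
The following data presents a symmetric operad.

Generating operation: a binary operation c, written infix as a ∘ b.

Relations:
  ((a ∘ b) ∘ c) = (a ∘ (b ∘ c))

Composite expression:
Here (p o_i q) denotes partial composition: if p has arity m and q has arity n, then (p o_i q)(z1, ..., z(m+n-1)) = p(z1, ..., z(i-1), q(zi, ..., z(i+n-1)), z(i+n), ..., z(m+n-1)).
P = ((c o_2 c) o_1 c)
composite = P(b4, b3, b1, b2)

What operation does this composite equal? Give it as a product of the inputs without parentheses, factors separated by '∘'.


b4 ∘ b3 ∘ b1 ∘ b2

Key point: c is associative — brackets drop, the b-order remains.
(b4 ∘ b3) collapses to b4 ∘ b3
(b1 ∘ b2) collapses to b1 ∘ b2
((b4 ∘ b3) ∘ (b1 ∘ b2)) collapses to b4 ∘ b3 ∘ b1 ∘ b2


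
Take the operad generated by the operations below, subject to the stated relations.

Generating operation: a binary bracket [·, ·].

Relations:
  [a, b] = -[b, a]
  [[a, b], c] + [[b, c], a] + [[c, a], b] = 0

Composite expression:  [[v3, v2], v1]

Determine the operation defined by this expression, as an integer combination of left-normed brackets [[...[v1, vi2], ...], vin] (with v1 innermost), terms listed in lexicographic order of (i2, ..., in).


[[v1, v2], v3] - [[v1, v3], v2]

Antisymmetry and Jacobi reduce to v1-anchored left-normed brackets.
Composite bracket: [[v3, v2], v1]
Under [a, b] = ab - ba we get 4 signed associative words (2^2 = 4).
Keep just the words that open with v1:
  sign of v1v2v3 is +1, so it contributes +[[v1, v2], v3]
  sign of v1v3v2 is -1, so it contributes -[[v1, v3], v2]


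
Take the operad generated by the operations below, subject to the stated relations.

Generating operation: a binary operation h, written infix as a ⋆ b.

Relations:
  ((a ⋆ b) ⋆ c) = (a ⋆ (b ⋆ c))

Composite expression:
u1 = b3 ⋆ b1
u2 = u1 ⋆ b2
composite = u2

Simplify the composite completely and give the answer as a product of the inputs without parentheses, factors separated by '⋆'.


b3 ⋆ b1 ⋆ b2

Every regrouping of h is equal, so read the b-inputs in written order.
(b3 ⋆ b1) spells out as b3 ⋆ b1
((b3 ⋆ b1) ⋆ b2) spells out as b3 ⋆ b1 ⋆ b2


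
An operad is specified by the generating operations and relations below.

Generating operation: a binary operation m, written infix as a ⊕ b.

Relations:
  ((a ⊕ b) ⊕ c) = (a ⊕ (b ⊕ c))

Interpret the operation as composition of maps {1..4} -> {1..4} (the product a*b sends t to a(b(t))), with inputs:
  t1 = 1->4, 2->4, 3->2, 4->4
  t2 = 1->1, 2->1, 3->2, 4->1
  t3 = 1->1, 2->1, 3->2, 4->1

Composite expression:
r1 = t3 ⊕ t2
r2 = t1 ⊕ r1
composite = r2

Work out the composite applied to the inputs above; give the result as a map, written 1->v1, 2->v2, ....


1->4, 2->4, 3->4, 4->4

(t3 ⊕ t2) = 1->1, 2->1, 3->1, 4->1
(t1 ⊕ (t3 ⊕ t2)) = 1->4, 2->4, 3->4, 4->4


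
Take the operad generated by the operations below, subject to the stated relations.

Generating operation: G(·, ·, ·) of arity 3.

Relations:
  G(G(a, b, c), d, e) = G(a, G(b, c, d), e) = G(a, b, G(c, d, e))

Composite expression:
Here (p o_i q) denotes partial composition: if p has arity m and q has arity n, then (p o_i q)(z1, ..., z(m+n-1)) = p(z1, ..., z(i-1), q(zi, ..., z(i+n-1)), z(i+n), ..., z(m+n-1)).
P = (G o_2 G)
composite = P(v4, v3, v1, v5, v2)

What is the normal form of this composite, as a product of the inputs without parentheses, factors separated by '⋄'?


v4 ⋄ v3 ⋄ v1 ⋄ v5 ⋄ v2

Every regrouping of G is equal, so read the v-inputs in written order.
G(v3, v1, v5) spells out as v3 ⋄ v1 ⋄ v5
G(v4, G(v3, v1, v5), v2) spells out as v4 ⋄ v3 ⋄ v1 ⋄ v5 ⋄ v2


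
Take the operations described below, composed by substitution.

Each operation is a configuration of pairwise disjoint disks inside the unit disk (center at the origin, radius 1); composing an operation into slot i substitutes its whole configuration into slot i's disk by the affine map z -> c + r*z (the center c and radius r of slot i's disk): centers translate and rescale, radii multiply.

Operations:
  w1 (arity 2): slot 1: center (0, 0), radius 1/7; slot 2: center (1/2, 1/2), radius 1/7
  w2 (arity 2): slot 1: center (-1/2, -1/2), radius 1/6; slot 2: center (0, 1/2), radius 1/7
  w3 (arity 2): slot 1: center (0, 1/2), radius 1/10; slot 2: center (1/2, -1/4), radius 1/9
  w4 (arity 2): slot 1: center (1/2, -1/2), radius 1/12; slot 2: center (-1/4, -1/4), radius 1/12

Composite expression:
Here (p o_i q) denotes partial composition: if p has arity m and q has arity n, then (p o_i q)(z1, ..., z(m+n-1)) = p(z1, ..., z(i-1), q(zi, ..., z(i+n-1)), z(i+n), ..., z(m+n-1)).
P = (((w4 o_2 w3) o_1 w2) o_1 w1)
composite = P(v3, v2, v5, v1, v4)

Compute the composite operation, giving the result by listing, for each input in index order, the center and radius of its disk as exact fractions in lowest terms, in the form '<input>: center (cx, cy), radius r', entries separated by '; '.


v1: center (-1/4, -5/24), radius 1/120; v2: center (67/144, -77/144), radius 1/504; v3: center (11/24, -13/24), radius 1/504; v4: center (-5/24, -13/48), radius 1/108; v5: center (1/2, -11/24), radius 1/84

Only the slot chain above each v matters under w4; compose those maps.
tracing v3 down its 3-map path: center (11/24, -13/24), radius 1/504
tracing v2 down its 3-map path: center (67/144, -77/144), radius 1/504
tracing v5 down its 2-map path: center (1/2, -11/24), radius 1/84
tracing v1 down its 2-map path: center (-1/4, -5/24), radius 1/120
tracing v4 down its 2-map path: center (-5/24, -13/48), radius 1/108


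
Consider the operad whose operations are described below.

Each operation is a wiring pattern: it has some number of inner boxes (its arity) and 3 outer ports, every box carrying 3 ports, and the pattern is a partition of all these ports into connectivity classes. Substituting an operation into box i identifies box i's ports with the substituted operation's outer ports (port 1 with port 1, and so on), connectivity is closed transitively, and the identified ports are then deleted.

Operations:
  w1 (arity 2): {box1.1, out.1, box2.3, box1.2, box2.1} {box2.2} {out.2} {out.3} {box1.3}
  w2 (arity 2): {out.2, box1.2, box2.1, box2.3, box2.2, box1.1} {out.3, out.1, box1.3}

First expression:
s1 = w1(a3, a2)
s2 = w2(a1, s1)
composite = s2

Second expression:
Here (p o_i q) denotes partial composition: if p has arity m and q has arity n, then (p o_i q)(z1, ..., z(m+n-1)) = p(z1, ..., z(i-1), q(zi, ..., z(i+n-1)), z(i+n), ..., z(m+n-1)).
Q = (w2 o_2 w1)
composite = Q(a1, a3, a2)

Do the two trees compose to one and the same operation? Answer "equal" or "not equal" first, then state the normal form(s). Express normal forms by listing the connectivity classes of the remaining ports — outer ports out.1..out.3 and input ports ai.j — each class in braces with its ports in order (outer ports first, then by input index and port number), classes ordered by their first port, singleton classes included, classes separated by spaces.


The first expression reduces to {out.1, out.3, a1.3} {out.2, a1.1, a1.2, a2.1, a2.3, a3.1, a3.2} {a2.2} {a3.3}
The second expression reduces to {out.1, out.3, a1.3} {out.2, a1.1, a1.2, a2.1, a2.3, a3.1, a3.2} {a2.2} {a3.3}
Identical normal forms: equal.

equal; both compose to {out.1, out.3, a1.3} {out.2, a1.1, a1.2, a2.1, a2.3, a3.1, a3.2} {a2.2} {a3.3}


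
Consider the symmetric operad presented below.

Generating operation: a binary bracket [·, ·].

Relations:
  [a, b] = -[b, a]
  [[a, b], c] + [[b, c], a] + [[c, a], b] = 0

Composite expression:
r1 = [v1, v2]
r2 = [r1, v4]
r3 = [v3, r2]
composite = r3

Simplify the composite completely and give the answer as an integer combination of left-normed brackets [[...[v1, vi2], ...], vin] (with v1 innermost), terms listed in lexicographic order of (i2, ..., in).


Skip Jacobi rewriting: expand, keep v1-initial words, read off terms.
Composite bracket: [v3, [[v1, v2], v4]]
Full expansion: 8 signed words from ab - ba (2^3 = 8).
The v1-initial words carry the normal form:
  the word v1v2v4v3 carries sign -1 and contributes -[[[v1, v2], v4], v3]

-[[[v1, v2], v4], v3]


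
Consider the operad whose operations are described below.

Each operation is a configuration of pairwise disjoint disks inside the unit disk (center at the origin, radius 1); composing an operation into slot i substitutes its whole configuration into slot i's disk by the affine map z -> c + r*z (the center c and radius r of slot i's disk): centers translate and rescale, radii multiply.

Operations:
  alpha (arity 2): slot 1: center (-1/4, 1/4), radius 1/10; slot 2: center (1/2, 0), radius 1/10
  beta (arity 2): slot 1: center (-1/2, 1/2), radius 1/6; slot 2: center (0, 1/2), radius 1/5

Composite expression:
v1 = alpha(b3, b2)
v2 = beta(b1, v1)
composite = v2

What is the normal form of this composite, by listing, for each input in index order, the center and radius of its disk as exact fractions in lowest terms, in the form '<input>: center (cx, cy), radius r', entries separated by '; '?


b1: center (-1/2, 1/2), radius 1/6; b2: center (1/10, 1/2), radius 1/50; b3: center (-1/20, 11/20), radius 1/50


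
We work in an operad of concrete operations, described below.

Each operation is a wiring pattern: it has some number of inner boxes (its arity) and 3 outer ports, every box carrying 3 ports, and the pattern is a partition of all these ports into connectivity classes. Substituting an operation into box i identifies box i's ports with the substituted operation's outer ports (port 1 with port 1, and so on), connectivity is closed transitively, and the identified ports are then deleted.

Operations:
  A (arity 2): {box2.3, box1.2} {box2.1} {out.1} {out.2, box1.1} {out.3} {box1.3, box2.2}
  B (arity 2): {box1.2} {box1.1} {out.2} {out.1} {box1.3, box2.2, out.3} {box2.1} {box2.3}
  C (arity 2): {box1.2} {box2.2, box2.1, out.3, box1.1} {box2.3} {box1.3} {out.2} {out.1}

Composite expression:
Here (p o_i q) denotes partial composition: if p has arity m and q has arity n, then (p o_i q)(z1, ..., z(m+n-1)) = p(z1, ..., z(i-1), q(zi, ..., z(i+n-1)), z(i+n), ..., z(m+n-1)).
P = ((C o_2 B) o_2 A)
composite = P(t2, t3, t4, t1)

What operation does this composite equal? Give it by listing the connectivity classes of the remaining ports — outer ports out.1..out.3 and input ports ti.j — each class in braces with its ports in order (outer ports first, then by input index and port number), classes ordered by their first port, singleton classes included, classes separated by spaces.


{out.1} {out.2} {out.3, t2.1} {t1.1} {t1.2} {t1.3} {t2.2} {t2.3} {t3.1} {t3.2, t4.3} {t3.3, t4.2} {t4.1}

Connectivity passes through glued C-boundaries; trace each wire chain.
stage A: inputs (t3, t4), connectivity {out.1} {out.2, t3.1} {out.3} {t3.2, t4.3} {t3.3, t4.2} {t4.1}, out.j its boundary
stage B: inputs (t3, t4, t1), connectivity {out.1} {out.2} {out.3, t1.2} {t1.1} {t1.3} {t3.1} {t3.2, t4.3} {t3.3, t4.2} {t4.1}, out.j its boundary
stage C: inputs (t2, t3, t4, t1), connectivity {out.1} {out.2} {out.3, t2.1} {t1.1} {t1.2} {t1.3} {t2.2} {t2.3} {t3.1} {t3.2, t4.3} {t3.3, t4.2} {t4.1}, out.j its boundary


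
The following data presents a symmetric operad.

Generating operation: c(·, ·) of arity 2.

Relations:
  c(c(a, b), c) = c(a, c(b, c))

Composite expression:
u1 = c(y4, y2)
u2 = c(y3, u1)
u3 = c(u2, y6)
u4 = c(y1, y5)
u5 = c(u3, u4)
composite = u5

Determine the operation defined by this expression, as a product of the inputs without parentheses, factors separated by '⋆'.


y3 ⋆ y4 ⋆ y2 ⋆ y6 ⋆ y1 ⋆ y5

Associativity of c dissolves the nesting; only the y-input order survives.
c(y4, y2) reduces to y4 ⋆ y2
c(y3, c(y4, y2)) reduces to y3 ⋆ y4 ⋆ y2
c(c(y3, c(y4, y2)), y6) reduces to y3 ⋆ y4 ⋆ y2 ⋆ y6
c(y1, y5) reduces to y1 ⋆ y5
c(c(c(y3, c(y4, y2)), y6), c(y1, y5)) reduces to y3 ⋆ y4 ⋆ y2 ⋆ y6 ⋆ y1 ⋆ y5


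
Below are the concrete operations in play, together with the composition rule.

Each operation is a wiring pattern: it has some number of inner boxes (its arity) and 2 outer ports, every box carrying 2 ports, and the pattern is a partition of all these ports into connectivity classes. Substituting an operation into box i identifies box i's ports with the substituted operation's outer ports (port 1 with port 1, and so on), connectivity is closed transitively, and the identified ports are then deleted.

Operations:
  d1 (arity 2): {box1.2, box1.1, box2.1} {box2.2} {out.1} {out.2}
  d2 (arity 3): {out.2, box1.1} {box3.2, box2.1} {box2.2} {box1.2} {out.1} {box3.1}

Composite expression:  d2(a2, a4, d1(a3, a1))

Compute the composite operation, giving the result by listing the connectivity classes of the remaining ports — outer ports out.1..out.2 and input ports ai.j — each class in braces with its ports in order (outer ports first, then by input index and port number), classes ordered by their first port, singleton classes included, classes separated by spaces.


Connectivity passes through glued d2-boundaries; trace each wire chain.
after d1, the pattern on (a3, a1) reads {out.1} {out.2} {a1.1, a3.1, a3.2} {a1.2} (out.j = its outer ports)
after d2, the pattern on (a2, a4, a3, a1) reads {out.1} {out.2, a2.1} {a1.1, a3.1, a3.2} {a1.2} {a2.2} {a4.1} {a4.2} (out.j = its outer ports)

{out.1} {out.2, a2.1} {a1.1, a3.1, a3.2} {a1.2} {a2.2} {a4.1} {a4.2}


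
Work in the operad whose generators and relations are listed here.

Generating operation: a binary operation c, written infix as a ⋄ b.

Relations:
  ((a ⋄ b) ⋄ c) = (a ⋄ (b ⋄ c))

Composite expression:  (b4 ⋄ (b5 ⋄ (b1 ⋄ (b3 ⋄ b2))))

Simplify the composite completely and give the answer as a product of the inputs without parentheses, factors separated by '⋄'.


b4 ⋄ b5 ⋄ b1 ⋄ b3 ⋄ b2


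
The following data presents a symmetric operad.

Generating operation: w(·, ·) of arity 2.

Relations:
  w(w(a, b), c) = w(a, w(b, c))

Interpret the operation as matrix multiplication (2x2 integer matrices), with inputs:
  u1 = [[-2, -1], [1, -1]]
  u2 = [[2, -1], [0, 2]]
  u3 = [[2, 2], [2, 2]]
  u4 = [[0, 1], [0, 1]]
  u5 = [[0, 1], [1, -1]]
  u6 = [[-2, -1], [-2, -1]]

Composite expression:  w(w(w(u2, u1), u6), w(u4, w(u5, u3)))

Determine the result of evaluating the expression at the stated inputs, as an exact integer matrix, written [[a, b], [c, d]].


w(u2, u1) = [[-5, -1], [2, -2]]
w(w(u2, u1), u6) = [[12, 6], [0, 0]]
w(u5, u3) = [[2, 2], [0, 0]]
w(u4, w(u5, u3)) = [[0, 0], [0, 0]]
w(w(w(u2, u1), u6), w(u4, w(u5, u3))) = [[0, 0], [0, 0]]

[[0, 0], [0, 0]]


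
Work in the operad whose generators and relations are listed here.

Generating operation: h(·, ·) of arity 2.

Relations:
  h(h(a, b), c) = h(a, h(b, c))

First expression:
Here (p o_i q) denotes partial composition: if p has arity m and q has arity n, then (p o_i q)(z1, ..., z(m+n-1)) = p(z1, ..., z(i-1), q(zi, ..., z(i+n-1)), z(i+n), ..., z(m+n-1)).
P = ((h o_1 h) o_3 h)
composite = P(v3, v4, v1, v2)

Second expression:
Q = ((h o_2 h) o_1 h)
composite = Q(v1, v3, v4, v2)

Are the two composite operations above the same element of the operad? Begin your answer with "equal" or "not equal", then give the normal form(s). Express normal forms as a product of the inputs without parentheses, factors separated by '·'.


Normal form of the first expression: v3 · v4 · v1 · v2
Normal form of the second expression: v1 · v3 · v4 · v2
No match — not equal.

not equal — first v3 · v4 · v1 · v2, second v1 · v3 · v4 · v2


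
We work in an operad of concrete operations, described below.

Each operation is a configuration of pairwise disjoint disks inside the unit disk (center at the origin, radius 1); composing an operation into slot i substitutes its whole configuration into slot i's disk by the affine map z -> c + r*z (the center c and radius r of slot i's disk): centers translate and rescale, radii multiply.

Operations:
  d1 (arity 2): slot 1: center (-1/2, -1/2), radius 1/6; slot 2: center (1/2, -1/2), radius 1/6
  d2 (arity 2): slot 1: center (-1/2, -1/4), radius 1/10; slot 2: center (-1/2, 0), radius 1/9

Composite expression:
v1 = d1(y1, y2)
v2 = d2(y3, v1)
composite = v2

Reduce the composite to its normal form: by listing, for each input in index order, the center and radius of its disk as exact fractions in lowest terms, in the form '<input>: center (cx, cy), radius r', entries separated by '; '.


Only the slot chain above each y matters under d2; compose those maps.
input y3: composing its 1 substitution step yields center (-1/2, -1/4), radius 1/10
input y1: composing its 2 substitution steps yields center (-5/9, -1/18), radius 1/54
input y2: composing its 2 substitution steps yields center (-4/9, -1/18), radius 1/54

y1: center (-5/9, -1/18), radius 1/54; y2: center (-4/9, -1/18), radius 1/54; y3: center (-1/2, -1/4), radius 1/10


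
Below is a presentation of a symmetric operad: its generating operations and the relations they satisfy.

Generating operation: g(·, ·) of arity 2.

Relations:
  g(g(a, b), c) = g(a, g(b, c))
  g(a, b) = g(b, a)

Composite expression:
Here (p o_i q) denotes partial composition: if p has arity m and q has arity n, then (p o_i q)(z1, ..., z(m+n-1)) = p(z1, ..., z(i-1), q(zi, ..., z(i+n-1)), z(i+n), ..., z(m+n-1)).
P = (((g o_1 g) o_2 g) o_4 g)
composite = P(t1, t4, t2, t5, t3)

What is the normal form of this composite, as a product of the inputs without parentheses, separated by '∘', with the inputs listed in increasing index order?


t1 ∘ t2 ∘ t3 ∘ t4 ∘ t5


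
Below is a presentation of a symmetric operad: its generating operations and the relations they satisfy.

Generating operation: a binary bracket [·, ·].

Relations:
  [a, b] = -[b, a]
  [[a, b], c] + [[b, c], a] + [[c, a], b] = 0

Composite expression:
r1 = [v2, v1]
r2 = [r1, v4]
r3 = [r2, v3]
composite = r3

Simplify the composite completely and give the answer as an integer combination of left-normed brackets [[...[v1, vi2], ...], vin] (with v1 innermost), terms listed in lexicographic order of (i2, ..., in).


-[[[v1, v2], v4], v3]

Skip Jacobi rewriting: expand, keep v1-initial words, read off terms.
Composite bracket: [[[v2, v1], v4], v3]
The bracket unfolds into 8 signed words via [a, b] = ab - ba (2^3 = 8).
Only words starting with v1 matter:
  sign of v1v2v4v3 is -1, so it contributes -[[[v1, v2], v4], v3]
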